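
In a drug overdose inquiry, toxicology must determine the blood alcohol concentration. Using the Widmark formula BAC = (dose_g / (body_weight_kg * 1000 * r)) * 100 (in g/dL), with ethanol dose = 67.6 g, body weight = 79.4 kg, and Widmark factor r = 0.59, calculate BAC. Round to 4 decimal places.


Applying the Widmark formula:
BAC = (dose_g / (body_wt * 1000 * r)) * 100
Denominator = 79.4 * 1000 * 0.59 = 46846
BAC = (67.6 / 46846) * 100
BAC = 0.1443 g/dL

0.1443


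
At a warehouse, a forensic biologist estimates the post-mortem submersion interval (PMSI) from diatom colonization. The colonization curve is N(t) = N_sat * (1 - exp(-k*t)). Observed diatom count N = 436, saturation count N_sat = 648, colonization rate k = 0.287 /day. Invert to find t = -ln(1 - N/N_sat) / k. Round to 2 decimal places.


PMSI from diatom colonization curve:
N / N_sat = 436 / 648 = 0.67284
1 - N/N_sat = 0.32716
ln(1 - N/N_sat) = -1.117306
t = -ln(1 - N/N_sat) / k = -(-1.117306) / 0.287 = 3.89 days

3.89


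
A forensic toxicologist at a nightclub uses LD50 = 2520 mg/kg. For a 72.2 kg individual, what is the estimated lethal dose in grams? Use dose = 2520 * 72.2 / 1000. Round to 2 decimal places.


Lethal dose calculation:
Lethal dose = LD50 * body_weight / 1000
= 2520 * 72.2 / 1000
= 181944 / 1000
= 181.94 g

181.94


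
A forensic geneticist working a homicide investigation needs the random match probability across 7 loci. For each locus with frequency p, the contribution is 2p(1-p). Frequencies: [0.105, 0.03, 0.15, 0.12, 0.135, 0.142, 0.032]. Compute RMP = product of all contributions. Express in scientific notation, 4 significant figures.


Computing RMP for 7 loci:
Locus 1: 2 * 0.105 * 0.895 = 0.18795
Locus 2: 2 * 0.03 * 0.97 = 0.0582
Locus 3: 2 * 0.15 * 0.85 = 0.255
Locus 4: 2 * 0.12 * 0.88 = 0.2112
Locus 5: 2 * 0.135 * 0.865 = 0.23355
Locus 6: 2 * 0.142 * 0.858 = 0.243672
Locus 7: 2 * 0.032 * 0.968 = 0.061952
RMP = 2.077e-06

2.077e-06


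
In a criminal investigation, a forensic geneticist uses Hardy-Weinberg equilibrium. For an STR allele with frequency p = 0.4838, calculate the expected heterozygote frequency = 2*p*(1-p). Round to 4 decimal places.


Hardy-Weinberg heterozygote frequency:
q = 1 - p = 1 - 0.4838 = 0.5162
2pq = 2 * 0.4838 * 0.5162 = 0.4995

0.4995


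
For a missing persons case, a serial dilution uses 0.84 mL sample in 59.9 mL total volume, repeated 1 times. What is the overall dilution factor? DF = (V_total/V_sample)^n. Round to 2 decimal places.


Dilution factor calculation:
Single dilution = V_total / V_sample = 59.9 / 0.84 ≈ 71.309524
Number of dilutions = 1
Total DF = (59.9 / 0.84)^1 (full precision, rounded at the end) = 71.31

71.31


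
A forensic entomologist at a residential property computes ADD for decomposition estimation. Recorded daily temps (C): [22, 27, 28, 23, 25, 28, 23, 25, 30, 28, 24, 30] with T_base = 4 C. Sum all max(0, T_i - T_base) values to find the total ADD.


Computing ADD day by day:
Day 1: max(0, 22 - 4) = 18
Day 2: max(0, 27 - 4) = 23
Day 3: max(0, 28 - 4) = 24
Day 4: max(0, 23 - 4) = 19
Day 5: max(0, 25 - 4) = 21
Day 6: max(0, 28 - 4) = 24
Day 7: max(0, 23 - 4) = 19
Day 8: max(0, 25 - 4) = 21
Day 9: max(0, 30 - 4) = 26
Day 10: max(0, 28 - 4) = 24
Day 11: max(0, 24 - 4) = 20
Day 12: max(0, 30 - 4) = 26
Total ADD = 265

265


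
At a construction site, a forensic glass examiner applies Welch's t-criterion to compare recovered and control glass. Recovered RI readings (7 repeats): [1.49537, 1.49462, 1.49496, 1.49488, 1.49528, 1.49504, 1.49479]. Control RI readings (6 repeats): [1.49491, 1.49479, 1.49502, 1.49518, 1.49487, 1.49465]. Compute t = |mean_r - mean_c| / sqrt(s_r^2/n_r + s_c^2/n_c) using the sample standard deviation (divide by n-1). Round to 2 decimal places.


Welch's t-criterion for glass RI comparison:
Recovered mean = sum / n_r = 10.46494 / 7 = 1.4949914
Control mean = sum / n_c = 8.96942 / 6 = 1.4949033
Recovered sample variance s_r^2 = 7.01476e-08
Control sample variance s_c^2 = 3.36667e-08
Welch SE (unpooled) = sqrt(s_r^2/n_r + s_c^2/n_c) = sqrt(1.00211e-08 + 5.61111e-09) = sqrt(1.56322e-08) = 0.000125029
|mean_r - mean_c| = 8.80952e-05
t = 8.80952e-05 / 0.000125029 = 0.70

0.70


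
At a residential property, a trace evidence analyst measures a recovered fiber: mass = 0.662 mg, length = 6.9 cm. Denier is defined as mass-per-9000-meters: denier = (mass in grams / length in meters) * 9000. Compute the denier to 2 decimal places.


Denier calculation:
Mass in grams = 0.662 mg / 1000 = 0.000662 g
Length in meters = 6.9 cm / 100 = 0.069 m
Linear density = mass / length = 0.000662 / 0.069 = 0.0095942 g/m
Denier = (g/m) * 9000 = 0.0095942 * 9000 = 86.35

86.35


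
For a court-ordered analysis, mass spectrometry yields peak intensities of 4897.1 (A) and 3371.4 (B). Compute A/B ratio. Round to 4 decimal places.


Spectral peak ratio:
Peak A = 4897.1 counts
Peak B = 3371.4 counts
Ratio = 4897.1 / 3371.4 = 1.4525

1.4525


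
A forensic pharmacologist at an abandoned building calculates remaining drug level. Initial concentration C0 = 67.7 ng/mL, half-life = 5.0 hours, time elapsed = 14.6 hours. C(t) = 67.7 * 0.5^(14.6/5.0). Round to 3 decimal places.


Drug concentration decay:
Number of half-lives = t / t_half = 14.6 / 5.0 = 2.92
Decay factor = 0.5^2.92 = 0.13212726
C(t) = 67.7 * 0.13212726 = 8.945 ng/mL

8.945


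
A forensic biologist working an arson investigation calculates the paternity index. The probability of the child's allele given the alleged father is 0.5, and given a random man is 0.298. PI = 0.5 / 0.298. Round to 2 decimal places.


Paternity Index calculation:
PI = P(allele|father) / P(allele|random)
PI = 0.5 / 0.298
PI = 1.68

1.68


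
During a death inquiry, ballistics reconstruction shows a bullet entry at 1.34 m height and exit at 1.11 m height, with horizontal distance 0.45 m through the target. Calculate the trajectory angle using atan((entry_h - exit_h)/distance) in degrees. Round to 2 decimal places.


Bullet trajectory angle:
Height difference = 1.34 - 1.11 = 0.23 m
angle = atan(0.23 / 0.45)
angle = atan(0.511111)
angle = 27.07 degrees

27.07


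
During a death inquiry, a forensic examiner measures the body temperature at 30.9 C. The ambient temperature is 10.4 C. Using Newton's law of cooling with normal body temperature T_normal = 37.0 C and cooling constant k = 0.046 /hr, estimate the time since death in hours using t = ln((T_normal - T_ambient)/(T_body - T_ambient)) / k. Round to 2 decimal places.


Using Newton's law of cooling:
t = ln((T_normal - T_ambient) / (T_body - T_ambient)) / k
T_normal - T_ambient = 26.6
T_body - T_ambient = 20.5
Ratio = 1.297561
ln(ratio) = 0.260486
t = 0.260486 / 0.046 = 5.66 hours

5.66


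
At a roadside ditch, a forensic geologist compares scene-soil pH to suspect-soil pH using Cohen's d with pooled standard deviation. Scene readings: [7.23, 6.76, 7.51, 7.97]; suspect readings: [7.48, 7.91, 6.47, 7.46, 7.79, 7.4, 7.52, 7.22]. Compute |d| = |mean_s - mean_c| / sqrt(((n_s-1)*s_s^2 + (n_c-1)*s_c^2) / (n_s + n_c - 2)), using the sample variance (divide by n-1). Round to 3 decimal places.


Pooled-variance Cohen's d for soil pH comparison:
Scene mean = 29.47 / 4 = 7.3675
Suspect mean = 59.25 / 8 = 7.40625
Scene sample variance s_s^2 = 0.257092
Suspect sample variance s_c^2 = 0.190513
Pooled variance = ((n_s-1)*s_s^2 + (n_c-1)*s_c^2) / (n_s + n_c - 2) = 0.210486
Pooled SD = sqrt(0.210486) = 0.458788
Mean difference = -0.03875
|d| = |-0.03875| / 0.458788 = 0.084

0.084


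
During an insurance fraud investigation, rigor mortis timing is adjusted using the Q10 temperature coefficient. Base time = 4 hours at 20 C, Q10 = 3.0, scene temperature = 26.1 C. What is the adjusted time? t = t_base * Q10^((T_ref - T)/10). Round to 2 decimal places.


Rigor mortis time adjustment:
Exponent = (T_ref - T_actual) / 10 = (20 - 26.1) / 10 = -0.61
Q10 factor = 3.0^-0.61 = 0.51163
t_adjusted = 4 * 0.51163 = 2.05 hours

2.05


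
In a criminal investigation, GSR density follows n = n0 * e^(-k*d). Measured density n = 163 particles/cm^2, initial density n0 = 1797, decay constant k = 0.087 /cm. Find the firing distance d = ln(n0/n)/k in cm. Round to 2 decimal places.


GSR distance calculation:
n0/n = 1797 / 163 = 11.02454
ln(n0/n) = 2.400124
d = 2.400124 / 0.087 = 27.59 cm

27.59


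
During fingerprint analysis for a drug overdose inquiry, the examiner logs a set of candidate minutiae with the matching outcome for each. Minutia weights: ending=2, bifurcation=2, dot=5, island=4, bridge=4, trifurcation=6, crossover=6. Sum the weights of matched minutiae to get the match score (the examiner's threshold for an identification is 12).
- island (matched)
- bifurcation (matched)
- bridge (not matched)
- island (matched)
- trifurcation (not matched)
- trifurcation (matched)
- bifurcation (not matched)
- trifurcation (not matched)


Weighted minutiae match score:
  island: matched, +4 (running total 4)
  bifurcation: matched, +2 (running total 6)
  bridge: not matched, +0
  island: matched, +4 (running total 10)
  trifurcation: not matched, +0
  trifurcation: matched, +6 (running total 16)
  bifurcation: not matched, +0
  trifurcation: not matched, +0
Total score = 16
Threshold = 12; verdict = identification

16


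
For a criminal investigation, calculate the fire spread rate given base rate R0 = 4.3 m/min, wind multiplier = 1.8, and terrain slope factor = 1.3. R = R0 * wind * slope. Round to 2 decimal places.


Fire spread rate calculation:
R = R0 * wind_factor * slope_factor
= 4.3 * 1.8 * 1.3
= 7.74 * 1.3
= 10.06 m/min

10.06


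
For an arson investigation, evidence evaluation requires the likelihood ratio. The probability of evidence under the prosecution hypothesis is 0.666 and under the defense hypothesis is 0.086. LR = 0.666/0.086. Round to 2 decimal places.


Likelihood ratio calculation:
LR = P(E|Hp) / P(E|Hd)
LR = 0.666 / 0.086
LR = 7.74

7.74


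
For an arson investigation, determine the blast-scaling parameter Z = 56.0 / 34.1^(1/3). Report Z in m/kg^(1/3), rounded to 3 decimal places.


Scaled distance calculation:
W^(1/3) = 34.1^(1/3) = 3.242785
Z = R / W^(1/3) = 56.0 / 3.242785
Z = 17.269 m/kg^(1/3)

17.269


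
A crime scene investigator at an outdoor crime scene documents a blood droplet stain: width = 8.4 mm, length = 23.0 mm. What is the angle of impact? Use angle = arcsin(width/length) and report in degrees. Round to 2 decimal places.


Blood spatter impact angle calculation:
width / length = 8.4 / 23.0 = 0.365217
angle = arcsin(0.365217)
angle = 21.42 degrees

21.42


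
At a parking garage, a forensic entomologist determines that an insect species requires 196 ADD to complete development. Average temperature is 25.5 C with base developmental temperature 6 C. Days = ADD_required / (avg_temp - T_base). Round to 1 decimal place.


Insect development time:
Effective temperature = avg_temp - T_base = 25.5 - 6 = 19.5 C
Days = ADD / effective_temp = 196 / 19.5 = 10.1 days

10.1


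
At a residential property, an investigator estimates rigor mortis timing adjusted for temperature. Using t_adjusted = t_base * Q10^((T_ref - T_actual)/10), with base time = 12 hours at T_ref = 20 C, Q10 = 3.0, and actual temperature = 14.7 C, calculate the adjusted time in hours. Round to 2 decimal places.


Rigor mortis time adjustment:
Exponent = (T_ref - T_actual) / 10 = (20 - 14.7) / 10 = 0.53
Q10 factor = 3.0^0.53 = 1.79009
t_adjusted = 12 * 1.79009 = 21.48 hours

21.48


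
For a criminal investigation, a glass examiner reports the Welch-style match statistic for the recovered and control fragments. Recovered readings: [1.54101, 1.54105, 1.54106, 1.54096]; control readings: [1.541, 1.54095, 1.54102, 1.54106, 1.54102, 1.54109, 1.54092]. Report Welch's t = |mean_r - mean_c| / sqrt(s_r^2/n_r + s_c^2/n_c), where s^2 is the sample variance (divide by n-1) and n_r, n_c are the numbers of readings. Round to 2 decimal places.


Welch's t-criterion for glass RI comparison:
Recovered mean = sum / n_r = 6.16408 / 4 = 1.54102
Control mean = sum / n_c = 10.78706 / 7 = 1.5410086
Recovered sample variance s_r^2 = 2.06667e-09
Control sample variance s_c^2 = 3.48095e-09
Welch SE (unpooled) = sqrt(s_r^2/n_r + s_c^2/n_c) = sqrt(5.16667e-10 + 4.97279e-10) = sqrt(1.01395e-09) = 3.18426e-05
|mean_r - mean_c| = 1.14286e-05
t = 1.14286e-05 / 3.18426e-05 = 0.36

0.36


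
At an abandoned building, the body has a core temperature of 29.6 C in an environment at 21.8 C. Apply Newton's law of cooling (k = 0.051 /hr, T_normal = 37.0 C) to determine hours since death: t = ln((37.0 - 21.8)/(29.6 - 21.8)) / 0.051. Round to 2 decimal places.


Using Newton's law of cooling:
t = ln((T_normal - T_ambient) / (T_body - T_ambient)) / k
T_normal - T_ambient = 15.2
T_body - T_ambient = 7.8
Ratio = 1.948718
ln(ratio) = 0.667172
t = 0.667172 / 0.051 = 13.08 hours

13.08


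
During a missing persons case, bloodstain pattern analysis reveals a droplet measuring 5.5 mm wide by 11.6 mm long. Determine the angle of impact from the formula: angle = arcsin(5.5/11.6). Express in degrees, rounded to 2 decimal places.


Blood spatter impact angle calculation:
width / length = 5.5 / 11.6 = 0.474138
angle = arcsin(0.474138)
angle = 28.30 degrees

28.30


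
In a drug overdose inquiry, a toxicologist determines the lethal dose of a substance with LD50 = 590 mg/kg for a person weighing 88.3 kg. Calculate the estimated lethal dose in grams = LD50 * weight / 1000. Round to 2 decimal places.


Lethal dose calculation:
Lethal dose = LD50 * body_weight / 1000
= 590 * 88.3 / 1000
= 52097 / 1000
= 52.10 g

52.10


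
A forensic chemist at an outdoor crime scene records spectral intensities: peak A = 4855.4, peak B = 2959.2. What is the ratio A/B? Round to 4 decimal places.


Spectral peak ratio:
Peak A = 4855.4 counts
Peak B = 2959.2 counts
Ratio = 4855.4 / 2959.2 = 1.6408

1.6408


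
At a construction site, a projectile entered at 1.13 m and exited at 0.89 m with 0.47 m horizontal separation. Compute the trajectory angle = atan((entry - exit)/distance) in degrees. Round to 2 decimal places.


Bullet trajectory angle:
Height difference = 1.13 - 0.89 = 0.24 m
angle = atan(0.24 / 0.47)
angle = atan(0.510638)
angle = 27.05 degrees

27.05


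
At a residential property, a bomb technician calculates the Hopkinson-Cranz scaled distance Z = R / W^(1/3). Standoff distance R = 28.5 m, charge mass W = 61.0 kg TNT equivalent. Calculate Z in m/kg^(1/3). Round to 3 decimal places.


Scaled distance calculation:
W^(1/3) = 61.0^(1/3) = 3.936497
Z = R / W^(1/3) = 28.5 / 3.936497
Z = 7.240 m/kg^(1/3)

7.240


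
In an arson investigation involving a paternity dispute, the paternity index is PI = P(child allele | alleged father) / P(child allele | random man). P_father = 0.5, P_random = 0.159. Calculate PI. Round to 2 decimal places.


Paternity Index calculation:
PI = P(allele|father) / P(allele|random)
PI = 0.5 / 0.159
PI = 3.14

3.14


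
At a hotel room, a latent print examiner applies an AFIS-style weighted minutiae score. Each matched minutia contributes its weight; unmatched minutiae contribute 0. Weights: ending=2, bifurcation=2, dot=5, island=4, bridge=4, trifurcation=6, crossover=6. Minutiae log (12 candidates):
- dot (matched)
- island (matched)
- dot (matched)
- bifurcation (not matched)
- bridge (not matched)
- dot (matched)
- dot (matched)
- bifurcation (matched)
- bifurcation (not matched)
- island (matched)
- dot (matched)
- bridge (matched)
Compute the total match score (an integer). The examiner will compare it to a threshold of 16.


Weighted minutiae match score:
  dot: matched, +5 (running total 5)
  island: matched, +4 (running total 9)
  dot: matched, +5 (running total 14)
  bifurcation: not matched, +0
  bridge: not matched, +0
  dot: matched, +5 (running total 19)
  dot: matched, +5 (running total 24)
  bifurcation: matched, +2 (running total 26)
  bifurcation: not matched, +0
  island: matched, +4 (running total 30)
  dot: matched, +5 (running total 35)
  bridge: matched, +4 (running total 39)
Total score = 39
Threshold = 16; verdict = identification

39


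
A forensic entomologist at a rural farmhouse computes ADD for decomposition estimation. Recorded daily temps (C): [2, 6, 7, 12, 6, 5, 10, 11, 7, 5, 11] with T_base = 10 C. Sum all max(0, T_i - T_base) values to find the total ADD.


Computing ADD day by day:
Day 1: max(0, 2 - 10) = 0
Day 2: max(0, 6 - 10) = 0
Day 3: max(0, 7 - 10) = 0
Day 4: max(0, 12 - 10) = 2
Day 5: max(0, 6 - 10) = 0
Day 6: max(0, 5 - 10) = 0
Day 7: max(0, 10 - 10) = 0
Day 8: max(0, 11 - 10) = 1
Day 9: max(0, 7 - 10) = 0
Day 10: max(0, 5 - 10) = 0
Day 11: max(0, 11 - 10) = 1
Total ADD = 4

4


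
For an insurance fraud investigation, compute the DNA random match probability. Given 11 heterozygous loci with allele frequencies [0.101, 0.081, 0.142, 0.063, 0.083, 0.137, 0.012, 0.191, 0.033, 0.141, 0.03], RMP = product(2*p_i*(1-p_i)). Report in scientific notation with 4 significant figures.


Computing RMP for 11 loci:
Locus 1: 2 * 0.101 * 0.899 = 0.181598
Locus 2: 2 * 0.081 * 0.919 = 0.148878
Locus 3: 2 * 0.142 * 0.858 = 0.243672
Locus 4: 2 * 0.063 * 0.937 = 0.118062
Locus 5: 2 * 0.083 * 0.917 = 0.152222
Locus 6: 2 * 0.137 * 0.863 = 0.236462
Locus 7: 2 * 0.012 * 0.988 = 0.023712
Locus 8: 2 * 0.191 * 0.809 = 0.309038
Locus 9: 2 * 0.033 * 0.967 = 0.063822
Locus 10: 2 * 0.141 * 0.859 = 0.242238
Locus 11: 2 * 0.03 * 0.97 = 0.0582
RMP = 1.846e-10

1.846e-10


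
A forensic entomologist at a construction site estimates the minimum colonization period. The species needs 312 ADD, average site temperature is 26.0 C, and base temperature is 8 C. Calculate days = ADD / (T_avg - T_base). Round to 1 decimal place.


Insect development time:
Effective temperature = avg_temp - T_base = 26.0 - 8 = 18.0 C
Days = ADD / effective_temp = 312 / 18.0 = 17.3 days

17.3


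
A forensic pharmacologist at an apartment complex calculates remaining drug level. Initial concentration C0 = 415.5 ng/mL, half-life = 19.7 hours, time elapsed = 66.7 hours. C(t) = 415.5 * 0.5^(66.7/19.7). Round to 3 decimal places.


Drug concentration decay:
Number of half-lives = t / t_half = 66.7 / 19.7 = 3.385787
Decay factor = 0.5^3.385787 = 0.09567017
C(t) = 415.5 * 0.09567017 = 39.751 ng/mL

39.751


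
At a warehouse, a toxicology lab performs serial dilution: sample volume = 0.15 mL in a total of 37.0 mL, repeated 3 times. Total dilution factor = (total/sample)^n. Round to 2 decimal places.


Dilution factor calculation:
Single dilution = V_total / V_sample = 37.0 / 0.15 ≈ 246.666667
Number of dilutions = 3
Total DF = (37.0 / 0.15)^3 (full precision, rounded at the end) = 15008296.30

15008296.30


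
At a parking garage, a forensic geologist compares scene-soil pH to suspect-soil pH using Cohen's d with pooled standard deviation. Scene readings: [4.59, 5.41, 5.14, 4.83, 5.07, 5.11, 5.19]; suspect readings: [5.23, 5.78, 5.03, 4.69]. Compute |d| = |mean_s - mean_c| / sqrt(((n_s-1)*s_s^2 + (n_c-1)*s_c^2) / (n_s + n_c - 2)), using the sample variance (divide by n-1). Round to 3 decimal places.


Pooled-variance Cohen's d for soil pH comparison:
Scene mean = 35.34 / 7 = 5.048571
Suspect mean = 20.73 / 4 = 5.1825
Scene sample variance s_s^2 = 0.070214
Suspect sample variance s_c^2 = 0.208358
Pooled variance = ((n_s-1)*s_s^2 + (n_c-1)*s_c^2) / (n_s + n_c - 2) = 0.116262
Pooled SD = sqrt(0.116262) = 0.340972
Mean difference = -0.133929
|d| = |-0.133929| / 0.340972 = 0.393

0.393


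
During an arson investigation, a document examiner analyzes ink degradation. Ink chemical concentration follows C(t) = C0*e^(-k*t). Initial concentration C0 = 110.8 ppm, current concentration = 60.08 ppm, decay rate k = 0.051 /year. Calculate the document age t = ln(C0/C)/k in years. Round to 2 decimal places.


Document age estimation:
C0/C = 110.8 / 60.08 = 1.844208
ln(C0/C) = 0.61205
t = 0.61205 / 0.051 = 12.00 years

12.00


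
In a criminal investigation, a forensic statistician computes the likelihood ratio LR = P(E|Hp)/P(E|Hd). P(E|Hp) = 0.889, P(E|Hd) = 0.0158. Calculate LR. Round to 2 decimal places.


Likelihood ratio calculation:
LR = P(E|Hp) / P(E|Hd)
LR = 0.889 / 0.0158
LR = 56.27

56.27


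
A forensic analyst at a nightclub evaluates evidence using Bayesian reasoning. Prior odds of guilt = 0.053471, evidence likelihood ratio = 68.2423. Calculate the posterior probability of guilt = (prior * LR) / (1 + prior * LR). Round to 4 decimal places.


Bayesian evidence evaluation:
Posterior odds = prior_odds * LR = 0.053471 * 68.2423 = 3.648984
Posterior probability = posterior_odds / (1 + posterior_odds)
= 3.648984 / (1 + 3.648984)
= 3.648984 / 4.648984
= 0.7849

0.7849


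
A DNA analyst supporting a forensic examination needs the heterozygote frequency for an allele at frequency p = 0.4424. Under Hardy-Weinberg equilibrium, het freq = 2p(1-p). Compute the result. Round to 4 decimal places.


Hardy-Weinberg heterozygote frequency:
q = 1 - p = 1 - 0.4424 = 0.5576
2pq = 2 * 0.4424 * 0.5576 = 0.4934

0.4934


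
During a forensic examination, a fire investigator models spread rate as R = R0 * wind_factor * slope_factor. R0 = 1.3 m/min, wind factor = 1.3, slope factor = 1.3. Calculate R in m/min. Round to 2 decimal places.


Fire spread rate calculation:
R = R0 * wind_factor * slope_factor
= 1.3 * 1.3 * 1.3
= 1.69 * 1.3
= 2.20 m/min

2.20


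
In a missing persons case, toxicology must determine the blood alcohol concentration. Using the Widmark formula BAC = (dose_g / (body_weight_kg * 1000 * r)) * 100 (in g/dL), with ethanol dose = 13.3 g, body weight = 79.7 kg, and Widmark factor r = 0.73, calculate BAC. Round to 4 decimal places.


Applying the Widmark formula:
BAC = (dose_g / (body_wt * 1000 * r)) * 100
Denominator = 79.7 * 1000 * 0.73 = 58181
BAC = (13.3 / 58181) * 100
BAC = 0.0229 g/dL

0.0229


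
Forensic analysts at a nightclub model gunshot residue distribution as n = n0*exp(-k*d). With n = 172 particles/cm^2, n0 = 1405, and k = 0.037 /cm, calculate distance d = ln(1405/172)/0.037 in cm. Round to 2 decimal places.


GSR distance calculation:
n0/n = 1405 / 172 = 8.168605
ln(n0/n) = 2.100298
d = 2.100298 / 0.037 = 56.76 cm

56.76


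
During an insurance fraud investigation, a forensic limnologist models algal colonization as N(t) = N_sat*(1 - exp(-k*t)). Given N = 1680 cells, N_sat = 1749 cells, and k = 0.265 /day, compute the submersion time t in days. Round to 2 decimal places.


PMSI from diatom colonization curve:
N / N_sat = 1680 / 1749 = 0.960549
1 - N/N_sat = 0.039451
ln(1 - N/N_sat) = -3.232696
t = -ln(1 - N/N_sat) / k = -(-3.232696) / 0.265 = 12.20 days

12.20


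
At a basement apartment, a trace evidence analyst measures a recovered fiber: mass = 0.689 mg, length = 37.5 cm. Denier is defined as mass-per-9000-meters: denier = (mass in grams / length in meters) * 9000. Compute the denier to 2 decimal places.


Denier calculation:
Mass in grams = 0.689 mg / 1000 = 0.000689 g
Length in meters = 37.5 cm / 100 = 0.375 m
Linear density = mass / length = 0.000689 / 0.375 = 0.00183733 g/m
Denier = (g/m) * 9000 = 0.00183733 * 9000 = 16.54

16.54


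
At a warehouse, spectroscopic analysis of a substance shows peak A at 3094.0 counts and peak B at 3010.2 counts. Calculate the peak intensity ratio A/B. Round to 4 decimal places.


Spectral peak ratio:
Peak A = 3094.0 counts
Peak B = 3010.2 counts
Ratio = 3094.0 / 3010.2 = 1.0278

1.0278


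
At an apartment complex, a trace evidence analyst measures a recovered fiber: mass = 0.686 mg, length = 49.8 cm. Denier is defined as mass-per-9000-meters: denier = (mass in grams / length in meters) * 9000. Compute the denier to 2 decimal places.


Denier calculation:
Mass in grams = 0.686 mg / 1000 = 0.000686 g
Length in meters = 49.8 cm / 100 = 0.498 m
Linear density = mass / length = 0.000686 / 0.498 = 0.00137751 g/m
Denier = (g/m) * 9000 = 0.00137751 * 9000 = 12.40

12.40


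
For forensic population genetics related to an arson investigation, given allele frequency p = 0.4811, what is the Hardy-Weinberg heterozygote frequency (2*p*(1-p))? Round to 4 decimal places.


Hardy-Weinberg heterozygote frequency:
q = 1 - p = 1 - 0.4811 = 0.5189
2pq = 2 * 0.4811 * 0.5189 = 0.4993

0.4993


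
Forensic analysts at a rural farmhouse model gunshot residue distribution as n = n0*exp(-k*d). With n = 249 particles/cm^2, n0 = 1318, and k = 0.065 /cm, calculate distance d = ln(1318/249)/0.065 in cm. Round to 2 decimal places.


GSR distance calculation:
n0/n = 1318 / 249 = 5.293173
ln(n0/n) = 1.666418
d = 1.666418 / 0.065 = 25.64 cm

25.64


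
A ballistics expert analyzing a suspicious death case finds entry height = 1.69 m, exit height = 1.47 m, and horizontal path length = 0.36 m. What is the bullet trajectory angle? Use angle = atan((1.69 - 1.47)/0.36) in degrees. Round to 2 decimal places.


Bullet trajectory angle:
Height difference = 1.69 - 1.47 = 0.22 m
angle = atan(0.22 / 0.36)
angle = atan(0.611111)
angle = 31.43 degrees

31.43


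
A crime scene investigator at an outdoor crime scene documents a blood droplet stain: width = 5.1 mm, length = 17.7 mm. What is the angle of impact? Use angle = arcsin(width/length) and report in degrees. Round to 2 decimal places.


Blood spatter impact angle calculation:
width / length = 5.1 / 17.7 = 0.288136
angle = arcsin(0.288136)
angle = 16.75 degrees

16.75


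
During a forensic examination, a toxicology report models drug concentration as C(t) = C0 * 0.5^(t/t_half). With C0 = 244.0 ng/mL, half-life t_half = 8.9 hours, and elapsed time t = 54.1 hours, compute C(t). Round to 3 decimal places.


Drug concentration decay:
Number of half-lives = t / t_half = 54.1 / 8.9 = 6.078652
Decay factor = 0.5^6.078652 = 0.01479597
C(t) = 244.0 * 0.01479597 = 3.610 ng/mL

3.610


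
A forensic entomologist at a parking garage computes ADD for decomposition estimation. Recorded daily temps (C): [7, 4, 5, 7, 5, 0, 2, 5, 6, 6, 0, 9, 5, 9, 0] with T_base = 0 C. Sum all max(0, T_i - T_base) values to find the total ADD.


Computing ADD day by day:
Day 1: max(0, 7 - 0) = 7
Day 2: max(0, 4 - 0) = 4
Day 3: max(0, 5 - 0) = 5
Day 4: max(0, 7 - 0) = 7
Day 5: max(0, 5 - 0) = 5
Day 6: max(0, 0 - 0) = 0
Day 7: max(0, 2 - 0) = 2
Day 8: max(0, 5 - 0) = 5
Day 9: max(0, 6 - 0) = 6
Day 10: max(0, 6 - 0) = 6
Day 11: max(0, 0 - 0) = 0
Day 12: max(0, 9 - 0) = 9
Day 13: max(0, 5 - 0) = 5
Day 14: max(0, 9 - 0) = 9
Day 15: max(0, 0 - 0) = 0
Total ADD = 70

70


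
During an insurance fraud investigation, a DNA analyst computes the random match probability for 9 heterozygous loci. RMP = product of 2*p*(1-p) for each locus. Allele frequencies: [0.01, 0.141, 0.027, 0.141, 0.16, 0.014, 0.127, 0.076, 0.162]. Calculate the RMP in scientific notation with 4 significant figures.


Computing RMP for 9 loci:
Locus 1: 2 * 0.01 * 0.99 = 0.0198
Locus 2: 2 * 0.141 * 0.859 = 0.242238
Locus 3: 2 * 0.027 * 0.973 = 0.052542
Locus 4: 2 * 0.141 * 0.859 = 0.242238
Locus 5: 2 * 0.16 * 0.84 = 0.2688
Locus 6: 2 * 0.014 * 0.986 = 0.027608
Locus 7: 2 * 0.127 * 0.873 = 0.221742
Locus 8: 2 * 0.076 * 0.924 = 0.140448
Locus 9: 2 * 0.162 * 0.838 = 0.271512
RMP = 3.831e-09

3.831e-09


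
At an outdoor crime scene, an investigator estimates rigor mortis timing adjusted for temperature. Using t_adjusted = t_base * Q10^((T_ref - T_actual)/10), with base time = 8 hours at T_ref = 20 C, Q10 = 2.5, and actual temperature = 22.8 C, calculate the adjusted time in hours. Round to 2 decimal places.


Rigor mortis time adjustment:
Exponent = (T_ref - T_actual) / 10 = (20 - 22.8) / 10 = -0.28
Q10 factor = 2.5^-0.28 = 0.77371
t_adjusted = 8 * 0.77371 = 6.19 hours

6.19


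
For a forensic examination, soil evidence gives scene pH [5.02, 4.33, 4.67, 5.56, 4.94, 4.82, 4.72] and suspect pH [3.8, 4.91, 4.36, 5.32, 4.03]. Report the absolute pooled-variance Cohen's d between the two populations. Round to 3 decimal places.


Pooled-variance Cohen's d for soil pH comparison:
Scene mean = 34.06 / 7 = 4.865714
Suspect mean = 22.42 / 5 = 4.484
Scene sample variance s_s^2 = 0.143329
Suspect sample variance s_c^2 = 0.39243
Pooled variance = ((n_s-1)*s_s^2 + (n_c-1)*s_c^2) / (n_s + n_c - 2) = 0.242969
Pooled SD = sqrt(0.242969) = 0.492919
Mean difference = 0.381714
|d| = |0.381714| / 0.492919 = 0.774

0.774


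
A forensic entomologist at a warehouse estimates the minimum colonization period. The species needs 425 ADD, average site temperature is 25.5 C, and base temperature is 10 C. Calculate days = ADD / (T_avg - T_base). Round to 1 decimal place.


Insect development time:
Effective temperature = avg_temp - T_base = 25.5 - 10 = 15.5 C
Days = ADD / effective_temp = 425 / 15.5 = 27.4 days

27.4


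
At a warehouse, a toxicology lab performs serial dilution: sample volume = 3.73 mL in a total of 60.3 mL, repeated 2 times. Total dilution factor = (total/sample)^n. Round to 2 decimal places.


Dilution factor calculation:
Single dilution = V_total / V_sample = 60.3 / 3.73 ≈ 16.16622
Number of dilutions = 2
Total DF = (60.3 / 3.73)^2 (full precision, rounded at the end) = 261.35

261.35


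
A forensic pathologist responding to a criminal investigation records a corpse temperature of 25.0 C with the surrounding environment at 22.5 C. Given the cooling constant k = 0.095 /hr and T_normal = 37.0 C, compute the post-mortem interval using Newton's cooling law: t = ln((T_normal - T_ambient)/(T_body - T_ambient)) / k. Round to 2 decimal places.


Using Newton's law of cooling:
t = ln((T_normal - T_ambient) / (T_body - T_ambient)) / k
T_normal - T_ambient = 14.5
T_body - T_ambient = 2.5
Ratio = 5.8
ln(ratio) = 1.757858
t = 1.757858 / 0.095 = 18.50 hours

18.50


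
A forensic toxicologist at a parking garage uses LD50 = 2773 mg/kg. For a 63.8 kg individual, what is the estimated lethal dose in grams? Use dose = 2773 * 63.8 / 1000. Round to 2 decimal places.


Lethal dose calculation:
Lethal dose = LD50 * body_weight / 1000
= 2773 * 63.8 / 1000
= 176917.4 / 1000
= 176.92 g

176.92


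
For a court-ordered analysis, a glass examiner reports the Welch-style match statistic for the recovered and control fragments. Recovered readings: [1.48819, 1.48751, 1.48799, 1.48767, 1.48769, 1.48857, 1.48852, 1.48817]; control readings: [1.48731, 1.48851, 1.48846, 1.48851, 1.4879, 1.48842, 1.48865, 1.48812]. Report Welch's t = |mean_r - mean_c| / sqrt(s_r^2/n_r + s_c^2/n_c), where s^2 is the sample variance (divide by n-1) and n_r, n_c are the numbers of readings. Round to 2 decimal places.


Welch's t-criterion for glass RI comparison:
Recovered mean = sum / n_r = 11.90431 / 8 = 1.4880388
Control mean = sum / n_c = 11.90588 / 8 = 1.488235
Recovered sample variance s_r^2 = 1.56212e-07
Control sample variance s_c^2 = 1.98486e-07
Welch SE (unpooled) = sqrt(s_r^2/n_r + s_c^2/n_c) = sqrt(1.95266e-08 + 2.48107e-08) = sqrt(4.43373e-08) = 0.000210564
|mean_r - mean_c| = 0.00019625
t = 0.00019625 / 0.000210564 = 0.93

0.93


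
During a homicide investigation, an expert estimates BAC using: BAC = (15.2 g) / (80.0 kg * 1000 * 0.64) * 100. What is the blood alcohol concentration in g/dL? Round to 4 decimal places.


Applying the Widmark formula:
BAC = (dose_g / (body_wt * 1000 * r)) * 100
Denominator = 80.0 * 1000 * 0.64 = 51200
BAC = (15.2 / 51200) * 100
BAC = 0.0297 g/dL

0.0297


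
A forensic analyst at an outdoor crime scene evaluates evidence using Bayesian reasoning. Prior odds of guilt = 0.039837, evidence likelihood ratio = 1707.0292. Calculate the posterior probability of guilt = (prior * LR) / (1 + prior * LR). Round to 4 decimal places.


Bayesian evidence evaluation:
Posterior odds = prior_odds * LR = 0.039837 * 1707.0292 = 68.00292
Posterior probability = posterior_odds / (1 + posterior_odds)
= 68.00292 / (1 + 68.00292)
= 68.00292 / 69.00292
= 0.9855

0.9855


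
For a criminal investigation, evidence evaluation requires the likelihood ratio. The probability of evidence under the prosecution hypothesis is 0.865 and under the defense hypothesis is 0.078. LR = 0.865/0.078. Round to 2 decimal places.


Likelihood ratio calculation:
LR = P(E|Hp) / P(E|Hd)
LR = 0.865 / 0.078
LR = 11.09

11.09


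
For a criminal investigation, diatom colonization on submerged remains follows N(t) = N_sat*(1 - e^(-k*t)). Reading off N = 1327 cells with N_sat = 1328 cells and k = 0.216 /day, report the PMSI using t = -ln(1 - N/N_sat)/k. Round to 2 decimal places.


PMSI from diatom colonization curve:
N / N_sat = 1327 / 1328 = 0.999247
1 - N/N_sat = 0.000753
ln(1 - N/N_sat) = -7.191445
t = -ln(1 - N/N_sat) / k = -(-7.191445) / 0.216 = 33.29 days

33.29


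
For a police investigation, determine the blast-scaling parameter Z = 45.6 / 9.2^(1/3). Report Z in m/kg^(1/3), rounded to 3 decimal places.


Scaled distance calculation:
W^(1/3) = 9.2^(1/3) = 2.095379
Z = R / W^(1/3) = 45.6 / 2.095379
Z = 21.762 m/kg^(1/3)

21.762


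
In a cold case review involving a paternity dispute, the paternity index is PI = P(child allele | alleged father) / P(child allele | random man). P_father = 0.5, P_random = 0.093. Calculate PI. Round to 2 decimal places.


Paternity Index calculation:
PI = P(allele|father) / P(allele|random)
PI = 0.5 / 0.093
PI = 5.38

5.38


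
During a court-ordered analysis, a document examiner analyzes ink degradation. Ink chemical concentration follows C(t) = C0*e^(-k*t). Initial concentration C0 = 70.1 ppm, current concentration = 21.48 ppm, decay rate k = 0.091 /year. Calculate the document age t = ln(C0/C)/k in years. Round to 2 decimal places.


Document age estimation:
C0/C = 70.1 / 21.48 = 3.263501
ln(C0/C) = 1.182801
t = 1.182801 / 0.091 = 13.00 years

13.00


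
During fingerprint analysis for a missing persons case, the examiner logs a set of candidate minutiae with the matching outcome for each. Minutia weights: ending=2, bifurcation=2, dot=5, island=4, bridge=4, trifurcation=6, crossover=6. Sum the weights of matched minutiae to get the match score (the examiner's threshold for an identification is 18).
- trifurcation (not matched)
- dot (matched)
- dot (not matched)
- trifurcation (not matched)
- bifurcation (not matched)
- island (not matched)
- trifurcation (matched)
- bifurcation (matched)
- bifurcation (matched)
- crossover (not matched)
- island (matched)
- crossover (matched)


Weighted minutiae match score:
  trifurcation: not matched, +0
  dot: matched, +5 (running total 5)
  dot: not matched, +0
  trifurcation: not matched, +0
  bifurcation: not matched, +0
  island: not matched, +0
  trifurcation: matched, +6 (running total 11)
  bifurcation: matched, +2 (running total 13)
  bifurcation: matched, +2 (running total 15)
  crossover: not matched, +0
  island: matched, +4 (running total 19)
  crossover: matched, +6 (running total 25)
Total score = 25
Threshold = 18; verdict = identification

25


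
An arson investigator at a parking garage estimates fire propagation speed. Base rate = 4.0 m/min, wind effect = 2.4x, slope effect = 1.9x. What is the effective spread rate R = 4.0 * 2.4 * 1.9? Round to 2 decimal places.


Fire spread rate calculation:
R = R0 * wind_factor * slope_factor
= 4.0 * 2.4 * 1.9
= 9.6 * 1.9
= 18.24 m/min

18.24


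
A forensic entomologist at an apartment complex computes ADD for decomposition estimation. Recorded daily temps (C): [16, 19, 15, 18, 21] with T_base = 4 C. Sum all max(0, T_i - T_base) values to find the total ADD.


Computing ADD day by day:
Day 1: max(0, 16 - 4) = 12
Day 2: max(0, 19 - 4) = 15
Day 3: max(0, 15 - 4) = 11
Day 4: max(0, 18 - 4) = 14
Day 5: max(0, 21 - 4) = 17
Total ADD = 69

69


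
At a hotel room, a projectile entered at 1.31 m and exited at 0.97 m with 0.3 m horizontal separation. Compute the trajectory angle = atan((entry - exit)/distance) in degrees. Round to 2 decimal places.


Bullet trajectory angle:
Height difference = 1.31 - 0.97 = 0.34 m
angle = atan(0.34 / 0.3)
angle = atan(1.133333)
angle = 48.58 degrees

48.58


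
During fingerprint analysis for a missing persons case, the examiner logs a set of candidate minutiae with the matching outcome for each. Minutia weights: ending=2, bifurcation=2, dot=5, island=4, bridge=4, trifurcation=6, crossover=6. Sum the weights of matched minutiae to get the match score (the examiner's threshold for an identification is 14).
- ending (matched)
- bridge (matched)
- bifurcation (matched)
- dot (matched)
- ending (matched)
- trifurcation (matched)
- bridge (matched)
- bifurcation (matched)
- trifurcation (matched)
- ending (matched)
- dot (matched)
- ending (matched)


Weighted minutiae match score:
  ending: matched, +2 (running total 2)
  bridge: matched, +4 (running total 6)
  bifurcation: matched, +2 (running total 8)
  dot: matched, +5 (running total 13)
  ending: matched, +2 (running total 15)
  trifurcation: matched, +6 (running total 21)
  bridge: matched, +4 (running total 25)
  bifurcation: matched, +2 (running total 27)
  trifurcation: matched, +6 (running total 33)
  ending: matched, +2 (running total 35)
  dot: matched, +5 (running total 40)
  ending: matched, +2 (running total 42)
Total score = 42
Threshold = 14; verdict = identification

42


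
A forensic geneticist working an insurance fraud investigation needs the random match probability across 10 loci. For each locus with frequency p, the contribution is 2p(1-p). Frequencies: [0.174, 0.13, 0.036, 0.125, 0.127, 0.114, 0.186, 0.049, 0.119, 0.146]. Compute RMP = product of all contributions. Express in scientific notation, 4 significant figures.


Computing RMP for 10 loci:
Locus 1: 2 * 0.174 * 0.826 = 0.287448
Locus 2: 2 * 0.13 * 0.87 = 0.2262
Locus 3: 2 * 0.036 * 0.964 = 0.069408
Locus 4: 2 * 0.125 * 0.875 = 0.21875
Locus 5: 2 * 0.127 * 0.873 = 0.221742
Locus 6: 2 * 0.114 * 0.886 = 0.202008
Locus 7: 2 * 0.186 * 0.814 = 0.302808
Locus 8: 2 * 0.049 * 0.951 = 0.093198
Locus 9: 2 * 0.119 * 0.881 = 0.209678
Locus 10: 2 * 0.146 * 0.854 = 0.249368
RMP = 6.525e-08

6.525e-08


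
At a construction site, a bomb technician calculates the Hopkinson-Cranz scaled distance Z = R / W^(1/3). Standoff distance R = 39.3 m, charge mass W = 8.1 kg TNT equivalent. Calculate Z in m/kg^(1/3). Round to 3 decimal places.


Scaled distance calculation:
W^(1/3) = 8.1^(1/3) = 2.008299
Z = R / W^(1/3) = 39.3 / 2.008299
Z = 19.569 m/kg^(1/3)

19.569


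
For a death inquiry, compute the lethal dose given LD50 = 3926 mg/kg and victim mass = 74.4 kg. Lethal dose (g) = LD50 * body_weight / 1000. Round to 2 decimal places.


Lethal dose calculation:
Lethal dose = LD50 * body_weight / 1000
= 3926 * 74.4 / 1000
= 292094.4 / 1000
= 292.09 g

292.09


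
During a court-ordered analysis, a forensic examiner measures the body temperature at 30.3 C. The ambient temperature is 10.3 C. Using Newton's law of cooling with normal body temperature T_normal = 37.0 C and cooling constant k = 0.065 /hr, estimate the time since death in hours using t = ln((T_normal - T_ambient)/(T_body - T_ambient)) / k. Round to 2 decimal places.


Using Newton's law of cooling:
t = ln((T_normal - T_ambient) / (T_body - T_ambient)) / k
T_normal - T_ambient = 26.7
T_body - T_ambient = 20.0
Ratio = 1.335
ln(ratio) = 0.288931
t = 0.288931 / 0.065 = 4.45 hours

4.45


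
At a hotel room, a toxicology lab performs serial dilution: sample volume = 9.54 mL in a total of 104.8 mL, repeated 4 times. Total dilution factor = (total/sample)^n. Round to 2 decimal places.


Dilution factor calculation:
Single dilution = V_total / V_sample = 104.8 / 9.54 ≈ 10.985325
Number of dilutions = 4
Total DF = (104.8 / 9.54)^4 (full precision, rounded at the end) = 14563.03

14563.03


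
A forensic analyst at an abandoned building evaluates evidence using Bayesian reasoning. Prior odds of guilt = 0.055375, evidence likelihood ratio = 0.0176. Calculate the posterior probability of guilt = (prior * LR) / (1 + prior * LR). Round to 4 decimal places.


Bayesian evidence evaluation:
Posterior odds = prior_odds * LR = 0.055375 * 0.0176 = 0.0009746
Posterior probability = posterior_odds / (1 + posterior_odds)
= 0.0009746 / (1 + 0.0009746)
= 0.0009746 / 1.0009746
= 0.0010

0.0010
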